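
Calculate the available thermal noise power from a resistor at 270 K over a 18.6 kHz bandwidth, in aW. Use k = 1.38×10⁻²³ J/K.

P_n = kTB = 1.38×10⁻²³ × 270 × 1.86×10⁴ = 6.93×10⁻¹⁷ W = 69.3 aW

69.3 aW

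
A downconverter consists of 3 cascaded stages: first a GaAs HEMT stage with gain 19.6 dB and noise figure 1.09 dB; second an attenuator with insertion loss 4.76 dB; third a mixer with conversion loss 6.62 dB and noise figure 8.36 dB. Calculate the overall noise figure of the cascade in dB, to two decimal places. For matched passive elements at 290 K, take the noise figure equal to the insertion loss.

Convert to linear (a loss of L dB is a gain of −L dB): F_i = 10^(NF_i/10), G_i = 10^(G_i,dB/10)
  Stage 1: F_1 = 10^(1.09/10) = 1.285, G_1 = 10^(19.6/10) = 91.20
  Stage 2: F_2 = 10^(4.76/10) = 2.992, G_2 = 10^(−4.76/10) = 0.3342
  Stage 3: F_3 = 10^(8.36/10) = 6.855, G_3 = 10^(−6.62/10) = 0.2178
Friis cascade:
  F = 1.285 + (2.992 − 1)/91.20 + (6.855 − 1)/30.48 = 1.499
NF = 10 log₁₀(1.499) = 1.76 dB

1.76 dB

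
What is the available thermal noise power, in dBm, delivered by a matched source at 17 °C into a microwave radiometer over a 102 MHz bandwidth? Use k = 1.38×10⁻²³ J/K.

−93.9 dBm

T = 17 °C + 273.15 = 290.15 K
P_n = kTB = 1.38×10⁻²³ × 290.15 × 1.02×10⁸ = 4.08×10⁻¹³ W
In dBm: 10 log₁₀(4.08×10⁻¹³ / 10⁻³) = −93.9 dBm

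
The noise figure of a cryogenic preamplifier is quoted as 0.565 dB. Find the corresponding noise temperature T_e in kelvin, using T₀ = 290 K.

40.3 K

F = 10^(0.565/10) = 1.13894
T_e = (F − 1)·T₀ = (1.13894 − 1) × 290 = 40.3 K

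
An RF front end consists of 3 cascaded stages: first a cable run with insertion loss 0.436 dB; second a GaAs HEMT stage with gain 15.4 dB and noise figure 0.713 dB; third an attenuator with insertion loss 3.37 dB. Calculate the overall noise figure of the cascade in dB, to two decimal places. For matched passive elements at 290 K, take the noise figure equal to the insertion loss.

1.27 dB

Convert to linear (a loss of L dB is a gain of −L dB): F_i = 10^(NF_i/10), G_i = 10^(G_i,dB/10)
  Stage 1: F_1 = 10^(0.436/10) = 1.106, G_1 = 10^(−0.436/10) = 0.9045
  Stage 2: F_2 = 10^(0.713/10) = 1.178, G_2 = 10^(15.4/10) = 34.67
  Stage 3: F_3 = 10^(3.37/10) = 2.173, G_3 = 10^(−3.37/10) = 0.4603
Friis cascade:
  F = 1.106 + (1.178 − 1)/0.9045 + (2.173 − 1)/31.36 = 1.340
NF = 10 log₁₀(1.340) = 1.27 dB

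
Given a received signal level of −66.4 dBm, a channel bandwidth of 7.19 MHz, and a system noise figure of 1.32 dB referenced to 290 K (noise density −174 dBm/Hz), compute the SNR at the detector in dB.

37.7 dB

Noise floor: N = −174 + 10 log₁₀(B) + NF
10 log₁₀(7.19×10⁶) = 68.57 dB
N = −174 + 68.57 + 1.32 = −104.11 dBm
SNR = P_sig − N = −66.4 − (−104.11) = 37.71 dB → 37.7 dB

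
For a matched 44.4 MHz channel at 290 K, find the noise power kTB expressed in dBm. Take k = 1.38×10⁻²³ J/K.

P_n = kTB = 1.38×10⁻²³ × 290 × 4.44×10⁷ = 1.78×10⁻¹³ W
In dBm: 10 log₁₀(1.78×10⁻¹³ / 10⁻³) = −97.5 dBm

−97.5 dBm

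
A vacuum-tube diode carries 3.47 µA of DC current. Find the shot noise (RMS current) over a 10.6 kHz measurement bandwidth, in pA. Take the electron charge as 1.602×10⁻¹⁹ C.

109 pA

I_n = √(2qI·B)
2qI·B = 2 × 1.602×10⁻¹⁹ × 3.47×10⁻⁶ × 1.06×10⁴ = 1.18×10⁻²⁰ A²
I_n = √(1.18×10⁻²⁰) = 1.09×10⁻¹⁰ A = 109 pA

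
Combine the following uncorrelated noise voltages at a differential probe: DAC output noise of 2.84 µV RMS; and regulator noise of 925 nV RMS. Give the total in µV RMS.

2.99 µV

Uncorrelated sources add in power (mean-square): V_tot = √(ΣV_i²)
V_tot = √[(2.84×10⁻⁶)² + (9.25×10⁻⁷)²] = 2.99×10⁻⁶ V = 2.99 µV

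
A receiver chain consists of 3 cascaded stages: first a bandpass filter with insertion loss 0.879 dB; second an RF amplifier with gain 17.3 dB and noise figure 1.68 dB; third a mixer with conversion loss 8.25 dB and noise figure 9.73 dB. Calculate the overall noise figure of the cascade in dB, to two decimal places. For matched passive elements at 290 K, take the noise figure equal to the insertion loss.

Convert to linear (a loss of L dB is a gain of −L dB): F_i = 10^(NF_i/10), G_i = 10^(G_i,dB/10)
  Stage 1: F_1 = 10^(0.879/10) = 1.224, G_1 = 10^(−0.879/10) = 0.8168
  Stage 2: F_2 = 10^(1.68/10) = 1.472, G_2 = 10^(17.3/10) = 53.70
  Stage 3: F_3 = 10^(9.73/10) = 9.397, G_3 = 10^(−8.25/10) = 0.1496
Friis cascade:
  F = 1.224 + (1.472 − 1)/0.8168 + (9.397 − 1)/43.86 = 1.994
NF = 10 log₁₀(1.994) = 3.00 dB

3.00 dB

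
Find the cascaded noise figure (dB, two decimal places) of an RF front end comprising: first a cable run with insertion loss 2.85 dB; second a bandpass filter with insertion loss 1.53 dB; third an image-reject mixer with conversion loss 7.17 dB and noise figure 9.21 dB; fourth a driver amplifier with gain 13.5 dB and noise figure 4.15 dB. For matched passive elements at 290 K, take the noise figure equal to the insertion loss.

Convert to linear (a loss of L dB is a gain of −L dB): F_i = 10^(NF_i/10), G_i = 10^(G_i,dB/10)
  Stage 1: F_1 = 10^(2.85/10) = 1.928, G_1 = 10^(−2.85/10) = 0.5188
  Stage 2: F_2 = 10^(1.53/10) = 1.422, G_2 = 10^(−1.53/10) = 0.7031
  Stage 3: F_3 = 10^(9.21/10) = 8.337, G_3 = 10^(−7.17/10) = 0.1919
  Stage 4: F_4 = 10^(4.15/10) = 2.600, G_4 = 10^(13.5/10) = 22.39
Friis cascade:
  F = 1.928 + (1.422 − 1)/0.5188 + (8.337 − 1)/0.3648 + (2.600 − 1)/0.06998 = 45.72
NF = 10 log₁₀(45.72) = 16.60 dB

16.60 dB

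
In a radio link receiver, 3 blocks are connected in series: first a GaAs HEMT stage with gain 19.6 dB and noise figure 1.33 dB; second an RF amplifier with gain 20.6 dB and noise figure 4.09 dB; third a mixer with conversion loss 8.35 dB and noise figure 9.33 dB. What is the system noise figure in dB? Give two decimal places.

1.39 dB

Convert to linear (a loss of L dB is a gain of −L dB): F_i = 10^(NF_i/10), G_i = 10^(G_i,dB/10)
  Stage 1: F_1 = 10^(1.33/10) = 1.358, G_1 = 10^(19.6/10) = 91.20
  Stage 2: F_2 = 10^(4.09/10) = 2.564, G_2 = 10^(20.6/10) = 114.8
  Stage 3: F_3 = 10^(9.33/10) = 8.570, G_3 = 10^(−8.35/10) = 0.1462
Friis cascade:
  F = 1.358 + (2.564 − 1)/91.20 + (8.570 − 1)/1.047×10⁴ = 1.376
NF = 10 log₁₀(1.376) = 1.39 dB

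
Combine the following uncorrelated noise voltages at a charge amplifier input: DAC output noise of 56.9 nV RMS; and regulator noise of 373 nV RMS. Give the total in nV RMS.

Uncorrelated sources add in power (mean-square): V_tot = √(ΣV_i²)
V_tot = √[(5.69×10⁻⁸)² + (3.73×10⁻⁷)²] = 3.77×10⁻⁷ V = 377 nV

377 nV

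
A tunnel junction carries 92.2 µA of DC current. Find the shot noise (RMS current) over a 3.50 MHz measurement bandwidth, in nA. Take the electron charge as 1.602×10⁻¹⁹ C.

10.2 nA

I_n = √(2qI·B)
2qI·B = 2 × 1.602×10⁻¹⁹ × 9.22×10⁻⁵ × 3.50×10⁶ = 1.03×10⁻¹⁶ A²
I_n = √(1.03×10⁻¹⁶) = 1.02×10⁻⁸ A = 10.2 nA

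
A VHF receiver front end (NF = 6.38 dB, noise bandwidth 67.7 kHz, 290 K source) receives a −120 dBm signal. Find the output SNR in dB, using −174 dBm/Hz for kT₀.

−0.7 dB

Noise floor: N = −174 + 10 log₁₀(B) + NF
10 log₁₀(6.77×10⁴) = 48.31 dB
N = −174 + 48.31 + 6.38 = −119.31 dBm
SNR = P_sig − N = −120 − (−119.31) = −0.69 dB → −0.7 dB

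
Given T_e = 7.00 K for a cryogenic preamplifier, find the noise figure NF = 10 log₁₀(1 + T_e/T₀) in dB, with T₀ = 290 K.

0.104 dB

F = 1 + T_e/T₀ = 1 + 7.00/290 = 1.02414
NF = 10 log₁₀(1.02414) = 0.104 dB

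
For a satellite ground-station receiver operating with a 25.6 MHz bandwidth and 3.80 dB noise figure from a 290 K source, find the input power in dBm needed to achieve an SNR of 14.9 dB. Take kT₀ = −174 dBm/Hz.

Sensitivity = −174 + 10 log₁₀(B) + NF + SNR_min
= −174 + 74.08 + 3.80 + 14.9
= −81.22 dBm → −81.2 dBm

−81.2 dBm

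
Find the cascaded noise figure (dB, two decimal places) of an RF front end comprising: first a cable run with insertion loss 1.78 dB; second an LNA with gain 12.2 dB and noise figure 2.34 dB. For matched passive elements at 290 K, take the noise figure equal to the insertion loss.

4.12 dB

Convert to linear (a loss of L dB is a gain of −L dB): F_i = 10^(NF_i/10), G_i = 10^(G_i,dB/10)
  Stage 1: F_1 = 10^(1.78/10) = 1.507, G_1 = 10^(−1.78/10) = 0.6637
  Stage 2: F_2 = 10^(2.34/10) = 1.714, G_2 = 10^(12.2/10) = 16.60
Friis cascade:
  F = 1.507 + (1.714 − 1)/0.6637 = 2.582
NF = 10 log₁₀(2.582) = 4.12 dB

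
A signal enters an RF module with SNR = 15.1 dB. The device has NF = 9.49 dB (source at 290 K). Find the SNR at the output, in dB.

By definition F = SNR_in/SNR_out, so in dB: SNR_out = SNR_in − NF
SNR_out = 15.1 − 9.49 = 5.61 dB

5.61 dB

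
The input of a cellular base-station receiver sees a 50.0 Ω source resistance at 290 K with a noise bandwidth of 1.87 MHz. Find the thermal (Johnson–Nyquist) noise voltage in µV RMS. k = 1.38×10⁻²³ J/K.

1.22 µV

V_n = √(4kTRB)
4kTRB = 4 × 1.38×10⁻²³ × 290 × 5.00×10¹ × 1.87×10⁶ = 1.50×10⁻¹² V²
V_n = √(1.50×10⁻¹²) = 1.22×10⁻⁶ V = 1.22 µV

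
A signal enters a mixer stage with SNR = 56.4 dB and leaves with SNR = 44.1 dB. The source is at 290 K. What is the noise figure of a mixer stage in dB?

12.3 dB

NF (dB) = SNR_in(dB) − SNR_out(dB) when the source is at T₀
NF = 56.4 − 44.1 = 12.3 dB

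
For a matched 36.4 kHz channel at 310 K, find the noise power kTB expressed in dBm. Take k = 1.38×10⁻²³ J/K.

P_n = kTB = 1.38×10⁻²³ × 310 × 3.64×10⁴ = 1.56×10⁻¹⁶ W
In dBm: 10 log₁₀(1.56×10⁻¹⁶ / 10⁻³) = −128.1 dBm

−128.1 dBm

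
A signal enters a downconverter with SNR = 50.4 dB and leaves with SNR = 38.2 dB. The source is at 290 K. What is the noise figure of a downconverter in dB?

NF (dB) = SNR_in(dB) − SNR_out(dB) when the source is at T₀
NF = 50.4 − 38.2 = 12.2 dB

12.2 dB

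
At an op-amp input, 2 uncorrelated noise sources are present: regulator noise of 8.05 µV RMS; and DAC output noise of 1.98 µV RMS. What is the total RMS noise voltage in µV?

8.29 µV

Uncorrelated sources add in power (mean-square): V_tot = √(ΣV_i²)
V_tot = √[(8.05×10⁻⁶)² + (1.98×10⁻⁶)²] = 8.29×10⁻⁶ V = 8.29 µV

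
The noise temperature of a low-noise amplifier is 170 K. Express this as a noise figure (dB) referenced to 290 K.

F = 1 + T_e/T₀ = 1 + 170/290 = 1.58621
NF = 10 log₁₀(1.58621) = 2.00 dB

2.00 dB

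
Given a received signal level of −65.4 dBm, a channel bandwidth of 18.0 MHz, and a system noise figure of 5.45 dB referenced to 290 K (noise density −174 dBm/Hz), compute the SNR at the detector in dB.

Noise floor: N = −174 + 10 log₁₀(B) + NF
10 log₁₀(1.80×10⁷) = 72.55 dB
N = −174 + 72.55 + 5.45 = −96.00 dBm
SNR = P_sig − N = −65.4 − (−96.00) = 30.60 dB → 30.6 dB

30.6 dB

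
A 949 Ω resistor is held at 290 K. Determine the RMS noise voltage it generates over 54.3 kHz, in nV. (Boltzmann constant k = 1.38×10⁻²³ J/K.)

908 nV

V_n = √(4kTRB)
4kTRB = 4 × 1.38×10⁻²³ × 290 × 9.49×10² × 5.43×10⁴ = 8.25×10⁻¹³ V²
V_n = √(8.25×10⁻¹³) = 9.08×10⁻⁷ V = 908 nV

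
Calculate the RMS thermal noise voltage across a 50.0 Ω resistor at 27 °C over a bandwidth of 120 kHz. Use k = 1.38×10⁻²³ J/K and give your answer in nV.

315 nV

T = 27 °C + 273.15 = 300.15 K
V_n = √(4kTRB)
4kTRB = 4 × 1.38×10⁻²³ × 300.15 × 5.00×10¹ × 1.20×10⁵ = 9.94×10⁻¹⁴ V²
V_n = √(9.94×10⁻¹⁴) = 3.15×10⁻⁷ V = 315 nV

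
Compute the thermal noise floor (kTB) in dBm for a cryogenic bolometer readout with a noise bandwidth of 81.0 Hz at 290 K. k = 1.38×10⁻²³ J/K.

P_n = kTB = 1.38×10⁻²³ × 290 × 8.10×10¹ = 3.24×10⁻¹⁹ W
In dBm: 10 log₁₀(3.24×10⁻¹⁹ / 10⁻³) = −154.9 dBm

−154.9 dBm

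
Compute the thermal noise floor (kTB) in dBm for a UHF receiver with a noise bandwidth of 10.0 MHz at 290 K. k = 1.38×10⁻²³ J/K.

P_n = kTB = 1.38×10⁻²³ × 290 × 1.00×10⁷ = 4.00×10⁻¹⁴ W
In dBm: 10 log₁₀(4.00×10⁻¹⁴ / 10⁻³) = −104.0 dBm

−104.0 dBm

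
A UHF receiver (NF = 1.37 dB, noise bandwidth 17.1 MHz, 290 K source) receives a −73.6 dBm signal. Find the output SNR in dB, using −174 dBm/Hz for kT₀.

Noise floor: N = −174 + 10 log₁₀(B) + NF
10 log₁₀(1.71×10⁷) = 72.33 dB
N = −174 + 72.33 + 1.37 = −100.30 dBm
SNR = P_sig − N = −73.6 − (−100.30) = 26.70 dB → 26.7 dB

26.7 dB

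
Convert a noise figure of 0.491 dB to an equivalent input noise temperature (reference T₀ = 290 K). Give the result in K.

34.7 K

F = 10^(0.491/10) = 1.1197
T_e = (F − 1)·T₀ = (1.1197 − 1) × 290 = 34.7 K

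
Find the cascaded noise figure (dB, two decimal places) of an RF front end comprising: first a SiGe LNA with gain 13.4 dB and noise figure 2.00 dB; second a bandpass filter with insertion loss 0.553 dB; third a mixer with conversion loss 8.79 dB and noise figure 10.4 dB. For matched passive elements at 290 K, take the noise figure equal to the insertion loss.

Convert to linear (a loss of L dB is a gain of −L dB): F_i = 10^(NF_i/10), G_i = 10^(G_i,dB/10)
  Stage 1: F_1 = 10^(2.00/10) = 1.585, G_1 = 10^(13.4/10) = 21.88
  Stage 2: F_2 = 10^(0.553/10) = 1.136, G_2 = 10^(−0.553/10) = 0.8804
  Stage 3: F_3 = 10^(10.4/10) = 10.96, G_3 = 10^(−8.79/10) = 0.1321
Friis cascade:
  F = 1.585 + (1.136 − 1)/21.88 + (10.96 − 1)/19.26 = 2.108
NF = 10 log₁₀(2.108) = 3.24 dB

3.24 dB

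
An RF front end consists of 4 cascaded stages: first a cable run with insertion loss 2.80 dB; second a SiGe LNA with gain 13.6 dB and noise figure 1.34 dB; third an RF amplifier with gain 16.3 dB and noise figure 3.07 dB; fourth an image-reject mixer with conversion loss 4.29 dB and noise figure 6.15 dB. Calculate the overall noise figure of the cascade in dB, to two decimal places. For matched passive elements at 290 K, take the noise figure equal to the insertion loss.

Convert to linear (a loss of L dB is a gain of −L dB): F_i = 10^(NF_i/10), G_i = 10^(G_i,dB/10)
  Stage 1: F_1 = 10^(2.80/10) = 1.905, G_1 = 10^(−2.80/10) = 0.5248
  Stage 2: F_2 = 10^(1.34/10) = 1.361, G_2 = 10^(13.6/10) = 22.91
  Stage 3: F_3 = 10^(3.07/10) = 2.028, G_3 = 10^(16.3/10) = 42.66
  Stage 4: F_4 = 10^(6.15/10) = 4.121, G_4 = 10^(−4.29/10) = 0.3724
Friis cascade:
  F = 1.905 + (1.361 − 1)/0.5248 + (2.028 − 1)/12.02 + (4.121 − 1)/512.9 = 2.686
NF = 10 log₁₀(2.686) = 4.29 dB

4.29 dB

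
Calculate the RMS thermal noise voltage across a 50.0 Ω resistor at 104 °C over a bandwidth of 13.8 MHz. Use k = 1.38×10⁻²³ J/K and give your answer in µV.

3.79 µV

T = 104 °C + 273.15 = 377.15 K
V_n = √(4kTRB)
4kTRB = 4 × 1.38×10⁻²³ × 377.15 × 5.00×10¹ × 1.38×10⁷ = 1.44×10⁻¹¹ V²
V_n = √(1.44×10⁻¹¹) = 3.79×10⁻⁶ V = 3.79 µV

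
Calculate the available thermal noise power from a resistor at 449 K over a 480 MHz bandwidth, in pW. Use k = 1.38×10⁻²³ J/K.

P_n = kTB = 1.38×10⁻²³ × 449 × 4.80×10⁸ = 2.97×10⁻¹² W = 2.97 pW

2.97 pW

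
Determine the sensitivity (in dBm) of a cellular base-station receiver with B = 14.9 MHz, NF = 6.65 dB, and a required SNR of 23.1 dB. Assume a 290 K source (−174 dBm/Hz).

−72.5 dBm

Sensitivity = −174 + 10 log₁₀(B) + NF + SNR_min
= −174 + 71.73 + 6.65 + 23.1
= −72.52 dBm → −72.5 dBm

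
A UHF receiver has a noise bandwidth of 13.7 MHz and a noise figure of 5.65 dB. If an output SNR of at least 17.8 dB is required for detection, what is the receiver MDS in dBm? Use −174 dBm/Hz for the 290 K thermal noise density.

−79.2 dBm

Sensitivity = −174 + 10 log₁₀(B) + NF + SNR_min
= −174 + 71.37 + 5.65 + 17.8
= −79.18 dBm → −79.2 dBm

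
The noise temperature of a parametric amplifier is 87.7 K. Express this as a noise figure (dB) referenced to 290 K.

F = 1 + T_e/T₀ = 1 + 87.7/290 = 1.30241
NF = 10 log₁₀(1.30241) = 1.15 dB

1.15 dB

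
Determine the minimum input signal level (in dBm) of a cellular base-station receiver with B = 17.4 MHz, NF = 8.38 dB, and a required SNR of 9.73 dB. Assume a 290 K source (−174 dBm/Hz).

Sensitivity = −174 + 10 log₁₀(B) + NF + SNR_min
= −174 + 72.41 + 8.38 + 9.73
= −83.48 dBm → −83.5 dBm

−83.5 dBm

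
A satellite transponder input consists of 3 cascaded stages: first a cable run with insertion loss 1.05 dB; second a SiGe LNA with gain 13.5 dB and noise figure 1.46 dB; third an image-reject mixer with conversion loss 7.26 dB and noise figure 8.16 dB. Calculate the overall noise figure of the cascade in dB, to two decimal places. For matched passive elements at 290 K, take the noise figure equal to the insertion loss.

3.22 dB

Convert to linear (a loss of L dB is a gain of −L dB): F_i = 10^(NF_i/10), G_i = 10^(G_i,dB/10)
  Stage 1: F_1 = 10^(1.05/10) = 1.274, G_1 = 10^(−1.05/10) = 0.7852
  Stage 2: F_2 = 10^(1.46/10) = 1.400, G_2 = 10^(13.5/10) = 22.39
  Stage 3: F_3 = 10^(8.16/10) = 6.546, G_3 = 10^(−7.26/10) = 0.1879
Friis cascade:
  F = 1.274 + (1.400 − 1)/0.7852 + (6.546 − 1)/17.58 = 2.098
NF = 10 log₁₀(2.098) = 3.22 dB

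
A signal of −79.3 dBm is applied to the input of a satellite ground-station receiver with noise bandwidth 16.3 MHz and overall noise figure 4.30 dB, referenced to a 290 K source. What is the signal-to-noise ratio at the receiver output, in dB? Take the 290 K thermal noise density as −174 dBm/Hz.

18.3 dB

Noise floor: N = −174 + 10 log₁₀(B) + NF
10 log₁₀(1.63×10⁷) = 72.12 dB
N = −174 + 72.12 + 4.30 = −97.58 dBm
SNR = P_sig − N = −79.3 − (−97.58) = 18.28 dB → 18.3 dB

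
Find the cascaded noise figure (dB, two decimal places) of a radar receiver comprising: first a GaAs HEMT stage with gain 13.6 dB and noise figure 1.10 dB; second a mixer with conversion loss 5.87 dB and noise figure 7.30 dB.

Convert to linear (a loss of L dB is a gain of −L dB): F_i = 10^(NF_i/10), G_i = 10^(G_i,dB/10)
  Stage 1: F_1 = 10^(1.10/10) = 1.288, G_1 = 10^(13.6/10) = 22.91
  Stage 2: F_2 = 10^(7.30/10) = 5.370, G_2 = 10^(−5.87/10) = 0.2588
Friis cascade:
  F = 1.288 + (5.370 − 1)/22.91 = 1.479
NF = 10 log₁₀(1.479) = 1.70 dB

1.70 dB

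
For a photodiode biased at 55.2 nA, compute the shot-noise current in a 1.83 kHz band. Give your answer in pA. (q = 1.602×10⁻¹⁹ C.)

I_n = √(2qI·B)
2qI·B = 2 × 1.602×10⁻¹⁹ × 5.52×10⁻⁸ × 1.83×10³ = 3.24×10⁻²³ A²
I_n = √(3.24×10⁻²³) = 5.69×10⁻¹² A = 5.69 pA

5.69 pA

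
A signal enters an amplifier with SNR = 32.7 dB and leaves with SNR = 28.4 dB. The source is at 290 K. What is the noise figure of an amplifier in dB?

NF (dB) = SNR_in(dB) − SNR_out(dB) when the source is at T₀
NF = 32.7 − 28.4 = 4.3 dB

4.3 dB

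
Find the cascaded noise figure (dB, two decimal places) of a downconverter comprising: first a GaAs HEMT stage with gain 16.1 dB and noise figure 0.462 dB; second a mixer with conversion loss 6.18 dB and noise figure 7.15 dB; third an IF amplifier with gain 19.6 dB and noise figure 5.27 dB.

1.63 dB

Convert to linear (a loss of L dB is a gain of −L dB): F_i = 10^(NF_i/10), G_i = 10^(G_i,dB/10)
  Stage 1: F_1 = 10^(0.462/10) = 1.112, G_1 = 10^(16.1/10) = 40.74
  Stage 2: F_2 = 10^(7.15/10) = 5.188, G_2 = 10^(−6.18/10) = 0.2410
  Stage 3: F_3 = 10^(5.27/10) = 3.365, G_3 = 10^(19.6/10) = 91.20
Friis cascade:
  F = 1.112 + (5.188 − 1)/40.74 + (3.365 − 1)/9.817 = 1.456
NF = 10 log₁₀(1.456) = 1.63 dB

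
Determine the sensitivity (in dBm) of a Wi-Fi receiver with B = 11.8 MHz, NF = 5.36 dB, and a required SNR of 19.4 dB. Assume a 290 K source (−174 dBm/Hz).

−78.5 dBm

Sensitivity = −174 + 10 log₁₀(B) + NF + SNR_min
= −174 + 70.72 + 5.36 + 19.4
= −78.52 dBm → −78.5 dBm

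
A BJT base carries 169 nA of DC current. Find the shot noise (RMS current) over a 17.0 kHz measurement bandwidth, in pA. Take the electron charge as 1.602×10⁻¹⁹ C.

I_n = √(2qI·B)
2qI·B = 2 × 1.602×10⁻¹⁹ × 1.69×10⁻⁷ × 1.70×10⁴ = 9.21×10⁻²² A²
I_n = √(9.21×10⁻²²) = 3.03×10⁻¹¹ A = 30.3 pA

30.3 pA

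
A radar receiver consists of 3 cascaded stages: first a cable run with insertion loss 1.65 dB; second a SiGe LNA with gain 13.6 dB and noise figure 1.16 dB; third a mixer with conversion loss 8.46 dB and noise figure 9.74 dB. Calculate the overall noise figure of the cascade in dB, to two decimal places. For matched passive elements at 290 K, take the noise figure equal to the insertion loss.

3.89 dB

Convert to linear (a loss of L dB is a gain of −L dB): F_i = 10^(NF_i/10), G_i = 10^(G_i,dB/10)
  Stage 1: F_1 = 10^(1.65/10) = 1.462, G_1 = 10^(−1.65/10) = 0.6839
  Stage 2: F_2 = 10^(1.16/10) = 1.306, G_2 = 10^(13.6/10) = 22.91
  Stage 3: F_3 = 10^(9.74/10) = 9.419, G_3 = 10^(−8.46/10) = 0.1426
Friis cascade:
  F = 1.462 + (1.306 − 1)/0.6839 + (9.419 − 1)/15.67 = 2.447
NF = 10 log₁₀(2.447) = 3.89 dB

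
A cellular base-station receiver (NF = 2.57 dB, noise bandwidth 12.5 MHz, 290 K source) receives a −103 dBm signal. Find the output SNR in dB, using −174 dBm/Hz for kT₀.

−2.5 dB

Noise floor: N = −174 + 10 log₁₀(B) + NF
10 log₁₀(1.25×10⁷) = 70.97 dB
N = −174 + 70.97 + 2.57 = −100.46 dBm
SNR = P_sig − N = −103 − (−100.46) = −2.54 dB → −2.5 dB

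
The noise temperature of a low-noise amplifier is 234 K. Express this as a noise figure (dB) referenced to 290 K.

F = 1 + T_e/T₀ = 1 + 234/290 = 1.8069
NF = 10 log₁₀(1.8069) = 2.57 dB

2.57 dB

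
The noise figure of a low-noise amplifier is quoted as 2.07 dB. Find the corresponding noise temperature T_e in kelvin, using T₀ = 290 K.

F = 10^(2.07/10) = 1.61065
T_e = (F − 1)·T₀ = (1.61065 − 1) × 290 = 177 K

177 K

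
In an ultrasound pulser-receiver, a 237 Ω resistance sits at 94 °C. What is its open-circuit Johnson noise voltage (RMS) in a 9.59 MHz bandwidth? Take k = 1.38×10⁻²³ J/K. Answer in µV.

T = 94 °C + 273.15 = 367.15 K
V_n = √(4kTRB)
4kTRB = 4 × 1.38×10⁻²³ × 367.15 × 2.37×10² × 9.59×10⁶ = 4.61×10⁻¹¹ V²
V_n = √(4.61×10⁻¹¹) = 6.79×10⁻⁶ V = 6.79 µV

6.79 µV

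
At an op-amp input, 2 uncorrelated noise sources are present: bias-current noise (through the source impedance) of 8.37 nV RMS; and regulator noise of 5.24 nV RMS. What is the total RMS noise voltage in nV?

Uncorrelated sources add in power (mean-square): V_tot = √(ΣV_i²)
V_tot = √[(8.37×10⁻⁹)² + (5.24×10⁻⁹)²] = 9.87×10⁻⁹ V = 9.87 nV

9.87 nV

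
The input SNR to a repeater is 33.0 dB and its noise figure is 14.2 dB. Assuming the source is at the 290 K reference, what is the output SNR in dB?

By definition F = SNR_in/SNR_out, so in dB: SNR_out = SNR_in − NF
SNR_out = 33.0 − 14.2 = 18.8 dB

18.8 dB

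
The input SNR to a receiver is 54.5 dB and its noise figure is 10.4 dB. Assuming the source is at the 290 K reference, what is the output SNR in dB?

44.1 dB

By definition F = SNR_in/SNR_out, so in dB: SNR_out = SNR_in − NF
SNR_out = 54.5 − 10.4 = 44.1 dB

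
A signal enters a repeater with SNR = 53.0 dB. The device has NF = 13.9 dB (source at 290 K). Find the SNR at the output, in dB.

By definition F = SNR_in/SNR_out, so in dB: SNR_out = SNR_in − NF
SNR_out = 53.0 − 13.9 = 39.1 dB

39.1 dB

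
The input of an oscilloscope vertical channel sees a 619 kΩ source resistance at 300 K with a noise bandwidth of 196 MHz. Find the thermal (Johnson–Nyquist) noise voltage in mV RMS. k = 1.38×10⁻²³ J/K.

1.42 mV

V_n = √(4kTRB)
4kTRB = 4 × 1.38×10⁻²³ × 300 × 6.19×10⁵ × 1.96×10⁸ = 2.01×10⁻⁶ V²
V_n = √(2.01×10⁻⁶) = 1.42×10⁻³ V = 1.42 mV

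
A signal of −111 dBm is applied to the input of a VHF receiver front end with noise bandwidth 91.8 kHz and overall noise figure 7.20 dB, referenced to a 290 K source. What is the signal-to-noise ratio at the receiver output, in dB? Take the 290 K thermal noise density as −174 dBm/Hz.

Noise floor: N = −174 + 10 log₁₀(B) + NF
10 log₁₀(9.18×10⁴) = 49.63 dB
N = −174 + 49.63 + 7.20 = −117.17 dBm
SNR = P_sig − N = −111 − (−117.17) = 6.17 dB → 6.2 dB

6.2 dB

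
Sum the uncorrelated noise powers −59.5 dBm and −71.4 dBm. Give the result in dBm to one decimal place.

Convert to linear, add, convert back:
P₁ = 1.12×10⁻⁹ W, P₂ = 7.24×10⁻¹¹ W
P_tot = 1.19×10⁻⁹ W → 10 log₁₀(P_tot / 10⁻³) = −59.2 dBm

−59.2 dBm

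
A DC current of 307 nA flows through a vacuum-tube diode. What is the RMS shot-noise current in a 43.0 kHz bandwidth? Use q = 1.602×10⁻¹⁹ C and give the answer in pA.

65.0 pA

I_n = √(2qI·B)
2qI·B = 2 × 1.602×10⁻¹⁹ × 3.07×10⁻⁷ × 4.30×10⁴ = 4.23×10⁻²¹ A²
I_n = √(4.23×10⁻²¹) = 6.50×10⁻¹¹ A = 65.0 pA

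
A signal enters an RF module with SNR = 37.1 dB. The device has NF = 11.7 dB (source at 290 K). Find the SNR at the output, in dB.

By definition F = SNR_in/SNR_out, so in dB: SNR_out = SNR_in − NF
SNR_out = 37.1 − 11.7 = 25.4 dB

25.4 dB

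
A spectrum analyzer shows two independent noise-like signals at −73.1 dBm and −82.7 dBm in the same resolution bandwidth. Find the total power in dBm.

Convert to linear, add, convert back:
P₁ = 4.90×10⁻¹¹ W, P₂ = 5.37×10⁻¹² W
P_tot = 5.43×10⁻¹¹ W → 10 log₁₀(P_tot / 10⁻³) = −72.6 dBm

−72.6 dBm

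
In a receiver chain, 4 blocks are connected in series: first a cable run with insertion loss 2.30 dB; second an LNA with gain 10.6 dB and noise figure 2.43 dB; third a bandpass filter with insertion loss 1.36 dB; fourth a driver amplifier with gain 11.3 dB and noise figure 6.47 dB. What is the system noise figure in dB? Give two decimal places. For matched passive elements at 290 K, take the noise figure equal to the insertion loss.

5.71 dB

Convert to linear (a loss of L dB is a gain of −L dB): F_i = 10^(NF_i/10), G_i = 10^(G_i,dB/10)
  Stage 1: F_1 = 10^(2.30/10) = 1.698, G_1 = 10^(−2.30/10) = 0.5888
  Stage 2: F_2 = 10^(2.43/10) = 1.750, G_2 = 10^(10.6/10) = 11.48
  Stage 3: F_3 = 10^(1.36/10) = 1.368, G_3 = 10^(−1.36/10) = 0.7311
  Stage 4: F_4 = 10^(6.47/10) = 4.436, G_4 = 10^(11.3/10) = 13.49
Friis cascade:
  F = 1.698 + (1.750 − 1)/0.5888 + (1.368 − 1)/6.761 + (4.436 − 1)/4.943 = 3.721
NF = 10 log₁₀(3.721) = 5.71 dB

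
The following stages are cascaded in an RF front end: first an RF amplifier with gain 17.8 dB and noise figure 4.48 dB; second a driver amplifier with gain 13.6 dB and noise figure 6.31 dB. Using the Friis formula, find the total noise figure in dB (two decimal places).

Convert to linear (a loss of L dB is a gain of −L dB): F_i = 10^(NF_i/10), G_i = 10^(G_i,dB/10)
  Stage 1: F_1 = 10^(4.48/10) = 2.805, G_1 = 10^(17.8/10) = 60.26
  Stage 2: F_2 = 10^(6.31/10) = 4.276, G_2 = 10^(13.6/10) = 22.91
Friis cascade:
  F = 2.805 + (4.276 − 1)/60.26 = 2.860
NF = 10 log₁₀(2.860) = 4.56 dB

4.56 dB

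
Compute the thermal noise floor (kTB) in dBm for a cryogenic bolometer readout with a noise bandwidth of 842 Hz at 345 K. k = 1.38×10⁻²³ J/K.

−144.0 dBm

P_n = kTB = 1.38×10⁻²³ × 345 × 8.42×10² = 4.01×10⁻¹⁸ W
In dBm: 10 log₁₀(4.01×10⁻¹⁸ / 10⁻³) = −144.0 dBm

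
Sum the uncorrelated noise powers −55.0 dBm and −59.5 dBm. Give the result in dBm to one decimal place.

−53.7 dBm

Convert to linear, add, convert back:
P₁ = 3.16×10⁻⁹ W, P₂ = 1.12×10⁻⁹ W
P_tot = 4.28×10⁻⁹ W → 10 log₁₀(P_tot / 10⁻³) = −53.7 dBm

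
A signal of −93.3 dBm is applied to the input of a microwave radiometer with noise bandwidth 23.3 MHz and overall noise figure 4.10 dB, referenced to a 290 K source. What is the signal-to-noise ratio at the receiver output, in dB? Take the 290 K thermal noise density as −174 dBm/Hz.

Noise floor: N = −174 + 10 log₁₀(B) + NF
10 log₁₀(2.33×10⁷) = 73.67 dB
N = −174 + 73.67 + 4.10 = −96.23 dBm
SNR = P_sig − N = −93.3 − (−96.23) = 2.93 dB → 2.9 dB

2.9 dB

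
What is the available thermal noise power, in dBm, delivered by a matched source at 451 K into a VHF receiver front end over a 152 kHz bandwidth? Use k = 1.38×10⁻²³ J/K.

P_n = kTB = 1.38×10⁻²³ × 451 × 1.52×10⁵ = 9.46×10⁻¹⁶ W
In dBm: 10 log₁₀(9.46×10⁻¹⁶ / 10⁻³) = −120.2 dBm

−120.2 dBm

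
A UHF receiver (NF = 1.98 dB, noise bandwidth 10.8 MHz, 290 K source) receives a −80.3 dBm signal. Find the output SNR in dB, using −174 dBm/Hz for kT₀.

Noise floor: N = −174 + 10 log₁₀(B) + NF
10 log₁₀(1.08×10⁷) = 70.33 dB
N = −174 + 70.33 + 1.98 = −101.69 dBm
SNR = P_sig − N = −80.3 − (−101.69) = 21.39 dB → 21.4 dB

21.4 dB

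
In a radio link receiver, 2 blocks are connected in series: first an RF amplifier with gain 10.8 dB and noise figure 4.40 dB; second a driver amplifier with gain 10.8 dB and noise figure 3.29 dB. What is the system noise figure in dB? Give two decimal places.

Convert to linear (a loss of L dB is a gain of −L dB): F_i = 10^(NF_i/10), G_i = 10^(G_i,dB/10)
  Stage 1: F_1 = 10^(4.40/10) = 2.754, G_1 = 10^(10.8/10) = 12.02
  Stage 2: F_2 = 10^(3.29/10) = 2.133, G_2 = 10^(10.8/10) = 12.02
Friis cascade:
  F = 2.754 + (2.133 − 1)/12.02 = 2.848
NF = 10 log₁₀(2.848) = 4.55 dB

4.55 dB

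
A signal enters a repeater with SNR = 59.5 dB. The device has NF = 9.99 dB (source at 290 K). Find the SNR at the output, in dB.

49.51 dB

By definition F = SNR_in/SNR_out, so in dB: SNR_out = SNR_in − NF
SNR_out = 59.5 − 9.99 = 49.51 dB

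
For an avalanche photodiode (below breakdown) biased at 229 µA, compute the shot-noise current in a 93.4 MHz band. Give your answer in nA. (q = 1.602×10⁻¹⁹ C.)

82.8 nA

I_n = √(2qI·B)
2qI·B = 2 × 1.602×10⁻¹⁹ × 2.29×10⁻⁴ × 9.34×10⁷ = 6.85×10⁻¹⁵ A²
I_n = √(6.85×10⁻¹⁵) = 8.28×10⁻⁸ A = 82.8 nA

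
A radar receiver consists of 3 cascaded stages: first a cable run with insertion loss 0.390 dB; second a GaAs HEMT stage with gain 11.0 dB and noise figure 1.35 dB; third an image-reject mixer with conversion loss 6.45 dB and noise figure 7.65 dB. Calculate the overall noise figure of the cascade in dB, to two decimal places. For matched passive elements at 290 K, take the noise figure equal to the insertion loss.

2.81 dB

Convert to linear (a loss of L dB is a gain of −L dB): F_i = 10^(NF_i/10), G_i = 10^(G_i,dB/10)
  Stage 1: F_1 = 10^(0.390/10) = 1.094, G_1 = 10^(−0.390/10) = 0.9141
  Stage 2: F_2 = 10^(1.35/10) = 1.365, G_2 = 10^(11.0/10) = 12.59
  Stage 3: F_3 = 10^(7.65/10) = 5.821, G_3 = 10^(−6.45/10) = 0.2265
Friis cascade:
  F = 1.094 + (1.365 − 1)/0.9141 + (5.821 − 1)/11.51 = 1.912
NF = 10 log₁₀(1.912) = 2.81 dB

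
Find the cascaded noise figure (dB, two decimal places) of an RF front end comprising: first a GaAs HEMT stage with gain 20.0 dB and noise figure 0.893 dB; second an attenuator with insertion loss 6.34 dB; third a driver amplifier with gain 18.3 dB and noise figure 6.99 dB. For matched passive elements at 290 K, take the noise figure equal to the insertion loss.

1.56 dB

Convert to linear (a loss of L dB is a gain of −L dB): F_i = 10^(NF_i/10), G_i = 10^(G_i,dB/10)
  Stage 1: F_1 = 10^(0.893/10) = 1.228, G_1 = 10^(20.0/10) = 100.0
  Stage 2: F_2 = 10^(6.34/10) = 4.305, G_2 = 10^(−6.34/10) = 0.2323
  Stage 3: F_3 = 10^(6.99/10) = 5.000, G_3 = 10^(18.3/10) = 67.61
Friis cascade:
  F = 1.228 + (4.305 − 1)/100.0 + (5.000 − 1)/23.23 = 1.434
NF = 10 log₁₀(1.434) = 1.56 dB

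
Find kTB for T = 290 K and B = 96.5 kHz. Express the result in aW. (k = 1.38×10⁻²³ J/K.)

386 aW

P_n = kTB = 1.38×10⁻²³ × 290 × 9.65×10⁴ = 3.86×10⁻¹⁶ W = 386 aW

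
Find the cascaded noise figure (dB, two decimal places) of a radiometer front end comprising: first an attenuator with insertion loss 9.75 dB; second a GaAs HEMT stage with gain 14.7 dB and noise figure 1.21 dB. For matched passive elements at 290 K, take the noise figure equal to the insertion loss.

Convert to linear (a loss of L dB is a gain of −L dB): F_i = 10^(NF_i/10), G_i = 10^(G_i,dB/10)
  Stage 1: F_1 = 10^(9.75/10) = 9.441, G_1 = 10^(−9.75/10) = 0.1059
  Stage 2: F_2 = 10^(1.21/10) = 1.321, G_2 = 10^(14.7/10) = 29.51
Friis cascade:
  F = 9.441 + (1.321 − 1)/0.1059 = 12.47
NF = 10 log₁₀(12.47) = 10.96 dB

10.96 dB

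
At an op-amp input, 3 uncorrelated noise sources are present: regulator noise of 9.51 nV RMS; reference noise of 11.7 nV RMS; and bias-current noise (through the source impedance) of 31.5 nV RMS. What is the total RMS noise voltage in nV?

34.9 nV

Uncorrelated sources add in power (mean-square): V_tot = √(ΣV_i²)
V_tot = √[(9.51×10⁻⁹)² + (1.17×10⁻⁸)² + (3.15×10⁻⁸)²] = 3.49×10⁻⁸ V = 34.9 nV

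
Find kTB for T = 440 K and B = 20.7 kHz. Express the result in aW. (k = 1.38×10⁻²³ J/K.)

126 aW

P_n = kTB = 1.38×10⁻²³ × 440 × 2.07×10⁴ = 1.26×10⁻¹⁶ W = 126 aW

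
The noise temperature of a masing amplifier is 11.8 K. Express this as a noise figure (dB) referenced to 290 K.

0.173 dB

F = 1 + T_e/T₀ = 1 + 11.8/290 = 1.04069
NF = 10 log₁₀(1.04069) = 0.173 dB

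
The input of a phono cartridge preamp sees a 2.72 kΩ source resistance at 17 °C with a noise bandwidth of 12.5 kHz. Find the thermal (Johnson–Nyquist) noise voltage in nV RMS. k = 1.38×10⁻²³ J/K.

T = 17 °C + 273.15 = 290.15 K
V_n = √(4kTRB)
4kTRB = 4 × 1.38×10⁻²³ × 290.15 × 2.72×10³ × 1.25×10⁴ = 5.45×10⁻¹³ V²
V_n = √(5.45×10⁻¹³) = 7.38×10⁻⁷ V = 738 nV

738 nV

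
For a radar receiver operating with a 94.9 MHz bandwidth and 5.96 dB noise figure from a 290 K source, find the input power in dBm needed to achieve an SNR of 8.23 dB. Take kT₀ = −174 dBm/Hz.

Sensitivity = −174 + 10 log₁₀(B) + NF + SNR_min
= −174 + 79.77 + 5.96 + 8.23
= −80.04 dBm → −80.0 dBm

−80.0 dBm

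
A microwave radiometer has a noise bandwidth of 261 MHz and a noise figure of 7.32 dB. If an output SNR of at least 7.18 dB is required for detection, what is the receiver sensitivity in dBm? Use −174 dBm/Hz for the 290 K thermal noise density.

−75.3 dBm

Sensitivity = −174 + 10 log₁₀(B) + NF + SNR_min
= −174 + 84.17 + 7.32 + 7.18
= −75.33 dBm → −75.3 dBm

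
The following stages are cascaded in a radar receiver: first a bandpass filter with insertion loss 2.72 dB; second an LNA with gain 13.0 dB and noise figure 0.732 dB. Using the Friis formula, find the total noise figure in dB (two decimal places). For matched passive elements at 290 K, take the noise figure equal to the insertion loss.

Convert to linear (a loss of L dB is a gain of −L dB): F_i = 10^(NF_i/10), G_i = 10^(G_i,dB/10)
  Stage 1: F_1 = 10^(2.72/10) = 1.871, G_1 = 10^(−2.72/10) = 0.5346
  Stage 2: F_2 = 10^(0.732/10) = 1.184, G_2 = 10^(13.0/10) = 19.95
Friis cascade:
  F = 1.871 + (1.184 − 1)/0.5346 = 2.214
NF = 10 log₁₀(2.214) = 3.45 dB

3.45 dB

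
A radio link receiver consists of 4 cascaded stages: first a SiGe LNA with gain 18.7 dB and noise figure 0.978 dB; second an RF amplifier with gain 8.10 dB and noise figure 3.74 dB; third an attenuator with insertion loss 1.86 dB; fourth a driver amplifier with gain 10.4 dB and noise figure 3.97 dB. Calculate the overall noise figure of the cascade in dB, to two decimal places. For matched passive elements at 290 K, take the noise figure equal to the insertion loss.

Convert to linear (a loss of L dB is a gain of −L dB): F_i = 10^(NF_i/10), G_i = 10^(G_i,dB/10)
  Stage 1: F_1 = 10^(0.978/10) = 1.253, G_1 = 10^(18.7/10) = 74.13
  Stage 2: F_2 = 10^(3.74/10) = 2.366, G_2 = 10^(8.10/10) = 6.457
  Stage 3: F_3 = 10^(1.86/10) = 1.535, G_3 = 10^(−1.86/10) = 0.6516
  Stage 4: F_4 = 10^(3.97/10) = 2.495, G_4 = 10^(10.4/10) = 10.96
Friis cascade:
  F = 1.253 + (2.366 − 1)/74.13 + (1.535 − 1)/478.6 + (2.495 − 1)/311.9 = 1.277
NF = 10 log₁₀(1.277) = 1.06 dB

1.06 dB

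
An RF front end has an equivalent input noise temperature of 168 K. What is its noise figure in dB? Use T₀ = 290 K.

1.98 dB

F = 1 + T_e/T₀ = 1 + 168/290 = 1.57931
NF = 10 log₁₀(1.57931) = 1.98 dB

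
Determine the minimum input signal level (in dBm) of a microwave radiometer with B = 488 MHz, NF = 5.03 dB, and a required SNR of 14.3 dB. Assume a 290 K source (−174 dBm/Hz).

Sensitivity = −174 + 10 log₁₀(B) + NF + SNR_min
= −174 + 86.88 + 5.03 + 14.3
= −67.79 dBm → −67.8 dBm

−67.8 dBm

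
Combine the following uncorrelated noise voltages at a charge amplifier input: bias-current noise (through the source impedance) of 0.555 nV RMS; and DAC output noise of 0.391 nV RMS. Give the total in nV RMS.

0.679 nV

Uncorrelated sources add in power (mean-square): V_tot = √(ΣV_i²)
V_tot = √[(5.55×10⁻¹⁰)² + (3.91×10⁻¹⁰)²] = 6.79×10⁻¹⁰ V = 0.679 nV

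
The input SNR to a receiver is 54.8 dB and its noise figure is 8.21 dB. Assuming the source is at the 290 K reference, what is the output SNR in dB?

By definition F = SNR_in/SNR_out, so in dB: SNR_out = SNR_in − NF
SNR_out = 54.8 − 8.21 = 46.59 dB

46.59 dB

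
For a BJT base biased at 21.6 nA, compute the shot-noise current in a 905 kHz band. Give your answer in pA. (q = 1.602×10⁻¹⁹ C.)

I_n = √(2qI·B)
2qI·B = 2 × 1.602×10⁻¹⁹ × 2.16×10⁻⁸ × 9.05×10⁵ = 6.26×10⁻²¹ A²
I_n = √(6.26×10⁻²¹) = 7.91×10⁻¹¹ A = 79.1 pA

79.1 pA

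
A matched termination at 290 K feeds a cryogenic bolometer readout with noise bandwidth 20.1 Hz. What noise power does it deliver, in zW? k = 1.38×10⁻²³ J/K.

80.4 zW

P_n = kTB = 1.38×10⁻²³ × 290 × 2.01×10¹ = 8.04×10⁻²⁰ W = 80.4 zW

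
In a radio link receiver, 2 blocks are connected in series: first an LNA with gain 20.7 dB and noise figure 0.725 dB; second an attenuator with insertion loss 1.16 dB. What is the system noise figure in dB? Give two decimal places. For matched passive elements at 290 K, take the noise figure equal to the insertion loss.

Convert to linear (a loss of L dB is a gain of −L dB): F_i = 10^(NF_i/10), G_i = 10^(G_i,dB/10)
  Stage 1: F_1 = 10^(0.725/10) = 1.182, G_1 = 10^(20.7/10) = 117.5
  Stage 2: F_2 = 10^(1.16/10) = 1.306, G_2 = 10^(−1.16/10) = 0.7656
Friis cascade:
  F = 1.182 + (1.306 − 1)/117.5 = 1.184
NF = 10 log₁₀(1.184) = 0.73 dB

0.73 dB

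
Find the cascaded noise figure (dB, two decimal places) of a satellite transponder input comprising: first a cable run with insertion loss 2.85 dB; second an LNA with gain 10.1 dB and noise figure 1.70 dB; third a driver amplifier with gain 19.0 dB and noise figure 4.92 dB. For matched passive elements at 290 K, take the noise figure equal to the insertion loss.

5.12 dB

Convert to linear (a loss of L dB is a gain of −L dB): F_i = 10^(NF_i/10), G_i = 10^(G_i,dB/10)
  Stage 1: F_1 = 10^(2.85/10) = 1.928, G_1 = 10^(−2.85/10) = 0.5188
  Stage 2: F_2 = 10^(1.70/10) = 1.479, G_2 = 10^(10.1/10) = 10.23
  Stage 3: F_3 = 10^(4.92/10) = 3.105, G_3 = 10^(19.0/10) = 79.43
Friis cascade:
  F = 1.928 + (1.479 − 1)/0.5188 + (3.105 − 1)/5.309 = 3.247
NF = 10 log₁₀(3.247) = 5.12 dB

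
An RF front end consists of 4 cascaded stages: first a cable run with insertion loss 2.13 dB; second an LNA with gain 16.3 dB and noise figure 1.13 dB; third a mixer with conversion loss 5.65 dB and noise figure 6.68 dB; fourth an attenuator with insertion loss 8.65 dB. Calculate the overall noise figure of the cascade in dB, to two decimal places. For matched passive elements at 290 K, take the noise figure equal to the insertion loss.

4.98 dB

Convert to linear (a loss of L dB is a gain of −L dB): F_i = 10^(NF_i/10), G_i = 10^(G_i,dB/10)
  Stage 1: F_1 = 10^(2.13/10) = 1.633, G_1 = 10^(−2.13/10) = 0.6124
  Stage 2: F_2 = 10^(1.13/10) = 1.297, G_2 = 10^(16.3/10) = 42.66
  Stage 3: F_3 = 10^(6.68/10) = 4.656, G_3 = 10^(−5.65/10) = 0.2723
  Stage 4: F_4 = 10^(8.65/10) = 7.328, G_4 = 10^(−8.65/10) = 0.1365
Friis cascade:
  F = 1.633 + (1.297 − 1)/0.6124 + (4.656 − 1)/26.12 + (7.328 − 1)/7.112 = 3.148
NF = 10 log₁₀(3.148) = 4.98 dB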